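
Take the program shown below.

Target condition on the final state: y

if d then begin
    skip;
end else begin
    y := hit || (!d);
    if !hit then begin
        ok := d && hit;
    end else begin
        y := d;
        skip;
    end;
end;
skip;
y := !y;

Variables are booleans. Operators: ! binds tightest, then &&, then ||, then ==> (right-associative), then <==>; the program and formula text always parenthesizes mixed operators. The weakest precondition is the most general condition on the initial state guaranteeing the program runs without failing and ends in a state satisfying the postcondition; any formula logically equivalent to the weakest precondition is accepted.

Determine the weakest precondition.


Working backward. After the program, y must hold.
Before y := !y: !y
Before skip: !y
Then branch requires !y; else branch requires ((!hit) ==> (!(hit || (!d)))) && (hit ==> (!d)).
Before the if: (d ==> (!y)) && ((!d) ==> (((!hit) ==> (!(hit || (!d)))) && (hit ==> (!d))))
Answer: WP = (d ==> (!y)) && ((!d) ==> (((!hit) ==> (!(hit || (!d)))) && (hit ==> (!d))))


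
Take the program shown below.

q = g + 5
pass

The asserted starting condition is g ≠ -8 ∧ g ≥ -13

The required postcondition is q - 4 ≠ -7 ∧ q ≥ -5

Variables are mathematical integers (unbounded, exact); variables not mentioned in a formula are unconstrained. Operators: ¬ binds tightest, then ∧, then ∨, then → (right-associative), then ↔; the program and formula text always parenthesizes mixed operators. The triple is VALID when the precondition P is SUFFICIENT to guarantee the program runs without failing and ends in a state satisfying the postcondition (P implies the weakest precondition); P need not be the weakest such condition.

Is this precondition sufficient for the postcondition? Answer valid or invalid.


Working backward. After the program, the postcondition q - 4 ≠ -7 ∧ q ≥ -5 must hold; in canonical form it is q ≠ -3 ∧ q ≥ -5.
Before skip: q ≠ -3 ∧ q ≥ -5
Before q := g + 5: g ≠ -8 ∧ g ≥ -10
The weakest precondition is g ≠ -8 ∧ g ≥ -10.
Check whether g ≠ -8 ∧ g ≥ -13 implies it.
Countermodel: at the initial state g = -13, the precondition holds but the weakest precondition fails.
Answer: invalid


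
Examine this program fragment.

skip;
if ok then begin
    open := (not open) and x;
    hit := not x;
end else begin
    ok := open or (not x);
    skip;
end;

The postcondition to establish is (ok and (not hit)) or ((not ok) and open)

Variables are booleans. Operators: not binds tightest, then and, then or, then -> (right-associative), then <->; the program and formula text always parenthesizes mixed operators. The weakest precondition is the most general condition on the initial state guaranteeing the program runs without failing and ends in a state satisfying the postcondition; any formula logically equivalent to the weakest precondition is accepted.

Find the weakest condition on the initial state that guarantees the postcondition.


Working backward. After the program, (ok and (not hit)) or ((not ok) and open) must hold.
Then branch requires (ok and x) or ((not ok) and (not open) and x); else branch requires ((open or (not x)) and (not hit)) or ((not (open or (not x))) and open).
Before the if: (ok -> ((ok and x) or ((not ok) and (not open) and x))) and ((not ok) -> (((open or (not x)) and (not hit)) or ((not (open or (not x))) and open)))
Before skip: (ok -> ((ok and x) or ((not ok) and (not open) and x))) and ((not ok) -> (((open or (not x)) and (not hit)) or ((not (open or (not x))) and open)))
Answer: WP = (ok -> ((ok and x) or ((not ok) and (not open) and x))) and ((not ok) -> (((open or (not x)) and (not hit)) or ((not (open or (not x))) and open)))


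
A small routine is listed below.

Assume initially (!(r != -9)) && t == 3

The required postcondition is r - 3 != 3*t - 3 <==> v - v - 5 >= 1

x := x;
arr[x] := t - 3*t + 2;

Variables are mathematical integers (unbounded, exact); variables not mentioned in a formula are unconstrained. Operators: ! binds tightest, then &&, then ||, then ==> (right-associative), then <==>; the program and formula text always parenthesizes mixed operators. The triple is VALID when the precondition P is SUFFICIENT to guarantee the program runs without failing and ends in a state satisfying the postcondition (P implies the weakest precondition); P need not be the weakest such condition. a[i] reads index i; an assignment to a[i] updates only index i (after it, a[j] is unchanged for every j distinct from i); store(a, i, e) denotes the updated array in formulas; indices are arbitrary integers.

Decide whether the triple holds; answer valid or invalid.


Working backward. After the program, the postcondition r - 3 != 3*t - 3 <==> v - v - 5 >= 1 must hold; in canonical form it is !(r != 3*t).
Before arr[x] := t - 3*t + 2: !(r != 3*t)
Before x := x: !(r != 3*t)
The weakest precondition is !(r != 3*t).
Check whether (!(r != -9)) && t == 3 implies it.
Countermodel: at the initial state r = -9, t = 3, the precondition holds but the weakest precondition fails.
Answer: invalid


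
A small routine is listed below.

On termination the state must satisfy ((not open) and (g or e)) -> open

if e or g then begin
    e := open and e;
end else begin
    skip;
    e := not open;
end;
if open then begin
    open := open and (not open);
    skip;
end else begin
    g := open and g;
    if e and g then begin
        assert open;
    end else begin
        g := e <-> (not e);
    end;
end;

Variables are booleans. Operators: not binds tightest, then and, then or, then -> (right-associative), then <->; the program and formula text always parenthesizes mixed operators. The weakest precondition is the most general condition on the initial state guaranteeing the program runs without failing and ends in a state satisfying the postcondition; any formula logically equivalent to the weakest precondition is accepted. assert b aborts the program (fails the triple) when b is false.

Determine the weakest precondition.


Working backward. After the program, ((not open) and (g or e)) -> open must hold.
Then branch requires not (g or e); else branch requires ((e and open and g) -> (open and (((not open) and ((open and g) or e)) -> open))) and ((not (e and open and g)) -> (((not open) and ((e <-> (not e)) or e)) -> open)).
Before the if: (open -> (not (g or e))) and ((not open) -> (((e and open and g) -> (open and (((not open) and ((open and g) or e)) -> open))) and ((not (e and open and g)) -> (((not open) and ((e <-> (not e)) or e)) -> open))))
Then branch requires (open -> (not (g or (open and e)))) and ((not open) -> (((open and e and g) -> (open and (((not open) and ((open and g) or (open and e))) -> open))) and ((not (open and e and g)) -> (((not open) and (((open and e) <-> (not (open and e))) or (open and e))) -> open)))); else branch requires (open -> (not (g or (not open)))) and ((not open) -> (((not open) and (((not open) <-> open) or (not open))) -> open)).
Before the if: ((e or g) -> ((open -> (not (g or (open and e)))) and ((not open) -> (((open and e and g) -> (open and (((not open) and ((open and g) or (open and e))) -> open))) and ((not (open and e and g)) -> (((not open) and (((open and e) <-> (not (open and e))) or (open and e))) -> open)))))) and ((not (e or g)) -> ((open -> (not (g or (not open)))) and ((not open) -> (((not open) and (((not open) <-> open) or (not open))) -> open))))
Answer: WP = ((e or g) -> ((open -> (not (g or (open and e)))) and ((not open) -> (((open and e and g) -> (open and (((not open) and ((open and g) or (open and e))) -> open))) and ((not (open and e and g)) -> (((not open) and (((open and e) <-> (not (open and e))) or (open and e))) -> open)))))) and ((not (e or g)) -> ((open -> (not (g or (not open)))) and ((not open) -> (((not open) and (((not open) <-> open) or (not open))) -> open))))


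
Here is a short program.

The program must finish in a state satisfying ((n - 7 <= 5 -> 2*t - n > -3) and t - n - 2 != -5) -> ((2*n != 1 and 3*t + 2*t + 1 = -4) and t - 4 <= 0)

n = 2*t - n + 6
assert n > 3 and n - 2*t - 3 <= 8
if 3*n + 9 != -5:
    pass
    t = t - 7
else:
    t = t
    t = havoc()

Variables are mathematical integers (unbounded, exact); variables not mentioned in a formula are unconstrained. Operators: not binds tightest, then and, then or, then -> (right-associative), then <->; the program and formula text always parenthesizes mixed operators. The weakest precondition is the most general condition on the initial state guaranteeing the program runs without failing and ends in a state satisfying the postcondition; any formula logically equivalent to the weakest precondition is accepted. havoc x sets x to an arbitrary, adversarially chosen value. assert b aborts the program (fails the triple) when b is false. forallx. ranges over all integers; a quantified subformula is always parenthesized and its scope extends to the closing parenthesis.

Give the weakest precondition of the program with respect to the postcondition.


Working backward. After the program, the postcondition ((n - 7 <= 5 -> 2*t - n > -3) and t - n - 2 != -5) -> ((2*n != 1 and 3*t + 2*t + 1 = -4) and t - 4 <= 0) must hold; in canonical form it is ((n <= 12 -> 2*t > n - 3) and t != n - 3) -> (2*n != 1 and 5*t = -5 and t <= 4).
Then branch requires ((n <= 12 -> 2*t > n + 11) and t != n + 4) -> (2*n != 1 and 5*t = 30 and t <= 11); else branch requires forall t_1. (((n <= 12 -> 2*t_1 > n - 3) and t_1 != n - 3) -> (2*n != 1 and 5*t_1 = -5 and t_1 <= 4)).
Before the if: (3*n != -14 -> (((n <= 12 -> 2*t > n + 11) and t != n + 4) -> (2*n != 1 and 5*t = 30 and t <= 11))) and ((not (3*n != -14)) -> (forall t_1. (((n <= 12 -> 2*t_1 > n - 3) and t_1 != n - 3) -> (2*n != 1 and 5*t_1 = -5 and t_1 <= 4))))
Before assert n > 3 and n - 2*t - 3 <= 8: n > 3 and n <= 2*t + 11 and (3*n != -14 -> (((n <= 12 -> 2*t > n + 11) and t != n + 4) -> (2*n != 1 and 5*t = 30 and t <= 11))) and ((not (3*n != -14)) -> (forall t_1. (((n <= 12 -> 2*t_1 > n - 3) and t_1 != n - 3) -> (2*n != 1 and 5*t_1 = -5 and t_1 <= 4))))
Before n := 2*t - n + 6: 2*t > n - 3 and n >= -5 and (6*t != 3*n - 32 -> (((2*t <= n + 6 -> n > 17) and n != t + 10) -> (4*t != 2*n - 11 and 5*t = 30 and t <= 11))) and ((not (6*t != 3*n - 32)) -> (forall t_1. (((2*t <= n + 6 -> n + 2*t_1 > 2*t + 3) and n + t_1 != 2*t + 3) -> (4*t != 2*n - 11 and 5*t_1 = -5 and t_1 <= 4))))
Answer: WP = 2*t > n - 3 and n >= -5 and (6*t != 3*n - 32 -> (((2*t <= n + 6 -> n > 17) and n != t + 10) -> (4*t != 2*n - 11 and 5*t = 30 and t <= 11))) and ((not (6*t != 3*n - 32)) -> (forall t_1. (((2*t <= n + 6 -> n + 2*t_1 > 2*t + 3) and n + t_1 != 2*t + 3) -> (4*t != 2*n - 11 and 5*t_1 = -5 and t_1 <= 4))))


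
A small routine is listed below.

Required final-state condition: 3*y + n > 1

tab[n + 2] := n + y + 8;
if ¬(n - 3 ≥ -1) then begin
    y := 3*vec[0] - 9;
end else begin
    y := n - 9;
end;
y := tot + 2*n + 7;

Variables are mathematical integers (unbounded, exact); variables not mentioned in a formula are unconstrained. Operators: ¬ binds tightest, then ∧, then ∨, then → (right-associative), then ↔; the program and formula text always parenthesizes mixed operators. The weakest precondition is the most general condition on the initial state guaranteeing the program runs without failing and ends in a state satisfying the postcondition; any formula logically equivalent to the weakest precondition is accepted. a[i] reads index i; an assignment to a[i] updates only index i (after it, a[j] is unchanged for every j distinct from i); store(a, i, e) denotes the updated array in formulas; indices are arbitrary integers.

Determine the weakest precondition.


Working backward. After the program, the postcondition 3*y + n > 1 must hold; in canonical form it is n + 3*y > 1.
Before y := tot + 2*n + 7: 7*n + 3*tot > -20
Then branch requires 7*n + 3*tot > -20; else branch requires 7*n + 3*tot > -20.
Before the if: ((¬(n ≥ 2)) → 7*n + 3*tot > -20) ∧ (n ≥ 2 → 7*n + 3*tot > -20)
Before tab[n + 2] := n + y + 8: ((¬(n ≥ 2)) → 7*n + 3*tot > -20) ∧ (n ≥ 2 → 7*n + 3*tot > -20)
Answer: WP = ((¬(n ≥ 2)) → 7*n + 3*tot > -20) ∧ (n ≥ 2 → 7*n + 3*tot > -20)


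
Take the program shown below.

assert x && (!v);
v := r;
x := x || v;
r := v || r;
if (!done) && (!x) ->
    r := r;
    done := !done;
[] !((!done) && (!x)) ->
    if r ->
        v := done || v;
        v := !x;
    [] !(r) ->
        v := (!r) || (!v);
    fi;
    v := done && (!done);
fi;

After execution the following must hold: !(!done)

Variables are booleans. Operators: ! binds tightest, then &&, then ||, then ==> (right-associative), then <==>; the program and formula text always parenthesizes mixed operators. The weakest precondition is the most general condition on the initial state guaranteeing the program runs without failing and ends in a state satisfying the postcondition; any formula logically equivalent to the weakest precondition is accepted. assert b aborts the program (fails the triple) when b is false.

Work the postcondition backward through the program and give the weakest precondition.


Working backward. After the program, the postcondition !(!done) must hold; in canonical form it is done.
Then branch requires !done; else branch requires (r ==> done) && ((!r) ==> done).
Before the if: (((!done) && (!x)) ==> (!done)) && ((!((!done) && (!x))) ==> ((r ==> done) && ((!r) ==> done)))
Before r := v || r: (((!done) && (!x)) ==> (!done)) && ((!((!done) && (!x))) ==> (((v || r) ==> done) && ((!(v || r)) ==> done)))
Before x := x || v: (((!done) && (!(x || v))) ==> (!done)) && ((!((!done) && (!(x || v)))) ==> (((v || r) ==> done) && ((!(v || r)) ==> done)))
Before v := r: (((!done) && (!(x || r))) ==> (!done)) && ((!((!done) && (!(x || r)))) ==> ((r ==> done) && ((!r) ==> done)))
Before assert x && (!v): x && (!v) && (((!done) && (!(x || r))) ==> (!done)) && ((!((!done) && (!(x || r)))) ==> ((r ==> done) && ((!r) ==> done)))
Answer: WP = x && (!v) && (((!done) && (!(x || r))) ==> (!done)) && ((!((!done) && (!(x || r)))) ==> ((r ==> done) && ((!r) ==> done)))


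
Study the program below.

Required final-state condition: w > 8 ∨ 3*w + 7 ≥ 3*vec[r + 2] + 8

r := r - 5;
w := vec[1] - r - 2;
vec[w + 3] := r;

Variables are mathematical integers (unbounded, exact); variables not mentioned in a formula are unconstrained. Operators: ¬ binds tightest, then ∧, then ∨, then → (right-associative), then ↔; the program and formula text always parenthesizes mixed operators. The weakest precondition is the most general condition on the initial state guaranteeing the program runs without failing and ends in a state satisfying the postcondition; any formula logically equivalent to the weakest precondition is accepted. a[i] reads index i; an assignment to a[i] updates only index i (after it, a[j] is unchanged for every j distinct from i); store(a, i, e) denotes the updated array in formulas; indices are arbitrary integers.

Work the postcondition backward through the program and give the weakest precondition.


Working backward. After the program, the postcondition w > 8 ∨ 3*w + 7 ≥ 3*vec[r + 2] + 8 must hold; in canonical form it is w > 8 ∨ 3*w ≥ 3*vec[r + 2] + 1.
Before vec[w + 3] := r: w > 8 ∨ 3*w ≥ 3*store(vec, w + 3, r)[r + 2] + 1
Before w := vec[1] - r - 2: vec[1] > r + 10 ∨ 3*vec[1] ≥ 3*store(vec, vec[1] - r + 1, r)[r + 2] + 3*r + 7
Before r := r - 5: vec[1] > r + 5 ∨ 3*vec[1] ≥ 3*store(vec, vec[1] - r + 6, r - 5)[r - 3] + 3*r - 8
Answer: WP = vec[1] > r + 5 ∨ 3*vec[1] ≥ 3*store(vec, vec[1] - r + 6, r - 5)[r - 3] + 3*r - 8


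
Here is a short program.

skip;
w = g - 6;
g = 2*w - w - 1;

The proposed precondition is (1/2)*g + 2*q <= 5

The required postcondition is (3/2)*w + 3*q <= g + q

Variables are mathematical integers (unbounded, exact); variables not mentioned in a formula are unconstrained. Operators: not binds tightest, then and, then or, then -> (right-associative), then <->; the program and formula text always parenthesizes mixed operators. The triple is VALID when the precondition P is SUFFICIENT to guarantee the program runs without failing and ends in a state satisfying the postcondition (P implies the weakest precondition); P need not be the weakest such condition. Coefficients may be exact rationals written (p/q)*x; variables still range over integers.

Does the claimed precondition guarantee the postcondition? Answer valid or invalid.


Working backward. After the program, the postcondition (3/2)*w + 3*q <= g + q must hold; in canonical form it is 2*q + (3/2)*w <= g.
Before g := 2*w - w - 1: 2*q + (1/2)*w <= -1
Before w := g - 6: (1/2)*g + 2*q <= 2
Before skip: (1/2)*g + 2*q <= 2
The weakest precondition is (1/2)*g + 2*q <= 2.
Check whether (1/2)*g + 2*q <= 5 implies it.
Countermodel: at the initial state g = 5, q = 0, the precondition holds but the weakest precondition fails.
Answer: invalid


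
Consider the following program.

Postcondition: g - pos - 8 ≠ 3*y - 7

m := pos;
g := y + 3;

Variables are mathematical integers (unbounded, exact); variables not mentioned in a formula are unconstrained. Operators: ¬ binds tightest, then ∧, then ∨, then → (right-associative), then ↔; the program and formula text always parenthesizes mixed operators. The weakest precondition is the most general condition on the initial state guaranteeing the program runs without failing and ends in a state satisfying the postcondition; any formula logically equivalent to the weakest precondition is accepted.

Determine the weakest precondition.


Working backward. After the program, the postcondition g - pos - 8 ≠ 3*y - 7 must hold; in canonical form it is g ≠ pos + 3*y + 1.
Before g := y + 3: pos + 2*y ≠ 2
Before m := pos: pos + 2*y ≠ 2
Answer: WP = pos + 2*y ≠ 2


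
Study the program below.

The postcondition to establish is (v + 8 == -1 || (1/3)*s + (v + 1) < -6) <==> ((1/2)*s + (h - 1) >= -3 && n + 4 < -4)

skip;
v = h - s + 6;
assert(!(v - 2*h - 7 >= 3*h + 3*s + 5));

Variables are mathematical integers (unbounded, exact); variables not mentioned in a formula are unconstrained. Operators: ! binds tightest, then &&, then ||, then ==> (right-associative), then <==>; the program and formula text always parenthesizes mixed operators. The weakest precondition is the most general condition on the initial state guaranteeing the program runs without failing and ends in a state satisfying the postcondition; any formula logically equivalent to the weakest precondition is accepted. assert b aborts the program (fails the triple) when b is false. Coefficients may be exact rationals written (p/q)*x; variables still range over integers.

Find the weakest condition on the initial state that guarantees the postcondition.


Working backward. After the program, the postcondition (v + 8 == -1 || (1/3)*s + (v + 1) < -6) <==> ((1/2)*s + (h - 1) >= -3 && n + 4 < -4) must hold; in canonical form it is (v == -9 || (1/3)*s + v < -7) <==> (h + (1/2)*s >= -2 && n < -8).
Before assert !(v - 2*h - 7 >= 3*h + 3*s + 5): (!(v >= 5*h + 3*s + 12)) && ((v == -9 || (1/3)*s + v < -7) <==> (h + (1/2)*s >= -2 && n < -8))
Before v := h - s + 6: (!(4*h + 4*s <= -6)) && ((h == s - 15 || h < (2/3)*s - 13) <==> (h + (1/2)*s >= -2 && n < -8))
Before skip: (!(4*h + 4*s <= -6)) && ((h == s - 15 || h < (2/3)*s - 13) <==> (h + (1/2)*s >= -2 && n < -8))
Answer: WP = (!(4*h + 4*s <= -6)) && ((h == s - 15 || h < (2/3)*s - 13) <==> (h + (1/2)*s >= -2 && n < -8))


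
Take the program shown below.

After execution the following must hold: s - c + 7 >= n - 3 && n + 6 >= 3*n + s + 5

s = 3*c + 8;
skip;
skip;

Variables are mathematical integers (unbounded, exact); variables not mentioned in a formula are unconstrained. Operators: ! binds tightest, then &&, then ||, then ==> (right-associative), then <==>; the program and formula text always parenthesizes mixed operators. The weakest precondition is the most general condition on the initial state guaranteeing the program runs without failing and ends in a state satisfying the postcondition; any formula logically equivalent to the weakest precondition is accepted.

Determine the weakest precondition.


Working backward. After the program, the postcondition s - c + 7 >= n - 3 && n + 6 >= 3*n + s + 5 must hold; in canonical form it is s >= c + n - 10 && 2*n + s <= 1.
Before skip: s >= c + n - 10 && 2*n + s <= 1
Before skip: s >= c + n - 10 && 2*n + s <= 1
Before s := 3*c + 8: 2*c >= n - 18 && 3*c + 2*n <= -7
Answer: WP = 2*c >= n - 18 && 3*c + 2*n <= -7


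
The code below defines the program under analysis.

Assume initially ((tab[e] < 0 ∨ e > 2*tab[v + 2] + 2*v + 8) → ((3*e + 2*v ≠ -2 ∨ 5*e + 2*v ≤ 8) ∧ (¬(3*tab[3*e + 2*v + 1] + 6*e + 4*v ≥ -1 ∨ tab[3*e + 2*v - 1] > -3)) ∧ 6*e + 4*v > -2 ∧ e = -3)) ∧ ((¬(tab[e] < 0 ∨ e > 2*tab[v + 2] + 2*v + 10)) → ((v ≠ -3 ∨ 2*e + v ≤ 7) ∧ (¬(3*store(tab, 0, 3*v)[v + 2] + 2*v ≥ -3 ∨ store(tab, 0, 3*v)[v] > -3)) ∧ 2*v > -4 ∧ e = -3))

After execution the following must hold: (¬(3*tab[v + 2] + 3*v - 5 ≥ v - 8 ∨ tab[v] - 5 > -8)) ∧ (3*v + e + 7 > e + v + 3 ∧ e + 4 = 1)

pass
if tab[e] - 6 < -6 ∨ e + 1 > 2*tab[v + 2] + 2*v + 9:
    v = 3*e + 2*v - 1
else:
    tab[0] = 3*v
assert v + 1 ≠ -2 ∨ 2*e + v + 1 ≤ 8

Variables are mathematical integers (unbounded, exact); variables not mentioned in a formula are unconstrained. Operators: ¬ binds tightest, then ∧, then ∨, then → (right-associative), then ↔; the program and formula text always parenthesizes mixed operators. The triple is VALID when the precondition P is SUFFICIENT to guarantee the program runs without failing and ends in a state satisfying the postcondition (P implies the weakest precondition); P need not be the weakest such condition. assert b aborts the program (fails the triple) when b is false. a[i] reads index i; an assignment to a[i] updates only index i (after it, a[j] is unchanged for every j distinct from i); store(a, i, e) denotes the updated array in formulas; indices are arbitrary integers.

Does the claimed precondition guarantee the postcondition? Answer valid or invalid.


Working backward. After the program, the postcondition (¬(3*tab[v + 2] + 3*v - 5 ≥ v - 8 ∨ tab[v] - 5 > -8)) ∧ (3*v + e + 7 > e + v + 3 ∧ e + 4 = 1) must hold; in canonical form it is (¬(3*tab[v + 2] + 2*v ≥ -3 ∨ tab[v] > -3)) ∧ 2*v > -4 ∧ e = -3.
Before assert v + 1 ≠ -2 ∨ 2*e + v + 1 ≤ 8: (v ≠ -3 ∨ 2*e + v ≤ 7) ∧ (¬(3*tab[v + 2] + 2*v ≥ -3 ∨ tab[v] > -3)) ∧ 2*v > -4 ∧ e = -3
Then branch requires (3*e + 2*v ≠ -2 ∨ 5*e + 2*v ≤ 8) ∧ (¬(3*tab[3*e + 2*v + 1] + 6*e + 4*v ≥ -1 ∨ tab[3*e + 2*v - 1] > -3)) ∧ 6*e + 4*v > -2 ∧ e = -3; else branch requires (v ≠ -3 ∨ 2*e + v ≤ 7) ∧ (¬(3*store(tab, 0, 3*v)[v + 2] + 2*v ≥ -3 ∨ store(tab, 0, 3*v)[v] > -3)) ∧ 2*v > -4 ∧ e = -3.
Before the if: ((tab[e] < 0 ∨ e > 2*tab[v + 2] + 2*v + 8) → ((3*e + 2*v ≠ -2 ∨ 5*e + 2*v ≤ 8) ∧ (¬(3*tab[3*e + 2*v + 1] + 6*e + 4*v ≥ -1 ∨ tab[3*e + 2*v - 1] > -3)) ∧ 6*e + 4*v > -2 ∧ e = -3)) ∧ ((¬(tab[e] < 0 ∨ e > 2*tab[v + 2] + 2*v + 8)) → ((v ≠ -3 ∨ 2*e + v ≤ 7) ∧ (¬(3*store(tab, 0, 3*v)[v + 2] + 2*v ≥ -3 ∨ store(tab, 0, 3*v)[v] > -3)) ∧ 2*v > -4 ∧ e = -3))
Before skip: ((tab[e] < 0 ∨ e > 2*tab[v + 2] + 2*v + 8) → ((3*e + 2*v ≠ -2 ∨ 5*e + 2*v ≤ 8) ∧ (¬(3*tab[3*e + 2*v + 1] + 6*e + 4*v ≥ -1 ∨ tab[3*e + 2*v - 1] > -3)) ∧ 6*e + 4*v > -2 ∧ e = -3)) ∧ ((¬(tab[e] < 0 ∨ e > 2*tab[v + 2] + 2*v + 8)) → ((v ≠ -3 ∨ 2*e + v ≤ 7) ∧ (¬(3*store(tab, 0, 3*v)[v + 2] + 2*v ≥ -3 ∨ store(tab, 0, 3*v)[v] > -3)) ∧ 2*v > -4 ∧ e = -3))
The weakest precondition is ((tab[e] < 0 ∨ e > 2*tab[v + 2] + 2*v + 8) → ((3*e + 2*v ≠ -2 ∨ 5*e + 2*v ≤ 8) ∧ (¬(3*tab[3*e + 2*v + 1] + 6*e + 4*v ≥ -1 ∨ tab[3*e + 2*v - 1] > -3)) ∧ 6*e + 4*v > -2 ∧ e = -3)) ∧ ((¬(tab[e] < 0 ∨ e > 2*tab[v + 2] + 2*v + 8)) → ((v ≠ -3 ∨ 2*e + v ≤ 7) ∧ (¬(3*store(tab, 0, 3*v)[v + 2] + 2*v ≥ -3 ∨ store(tab, 0, 3*v)[v] > -3)) ∧ 2*v > -4 ∧ e = -3)).
Check whether ((tab[e] < 0 ∨ e > 2*tab[v + 2] + 2*v + 8) → ((3*e + 2*v ≠ -2 ∨ 5*e + 2*v ≤ 8) ∧ (¬(3*tab[3*e + 2*v + 1] + 6*e + 4*v ≥ -1 ∨ tab[3*e + 2*v - 1] > -3)) ∧ 6*e + 4*v > -2 ∧ e = -3)) ∧ ((¬(tab[e] < 0 ∨ e > 2*tab[v + 2] + 2*v + 10)) → ((v ≠ -3 ∨ 2*e + v ≤ 7) ∧ (¬(3*store(tab, 0, 3*v)[v + 2] + 2*v ≥ -3 ∨ store(tab, 0, 3*v)[v] > -3)) ∧ 2*v > -4 ∧ e = -3)) implies it.
Every state satisfying the precondition satisfies the weakest precondition: the implication holds.
Answer: valid


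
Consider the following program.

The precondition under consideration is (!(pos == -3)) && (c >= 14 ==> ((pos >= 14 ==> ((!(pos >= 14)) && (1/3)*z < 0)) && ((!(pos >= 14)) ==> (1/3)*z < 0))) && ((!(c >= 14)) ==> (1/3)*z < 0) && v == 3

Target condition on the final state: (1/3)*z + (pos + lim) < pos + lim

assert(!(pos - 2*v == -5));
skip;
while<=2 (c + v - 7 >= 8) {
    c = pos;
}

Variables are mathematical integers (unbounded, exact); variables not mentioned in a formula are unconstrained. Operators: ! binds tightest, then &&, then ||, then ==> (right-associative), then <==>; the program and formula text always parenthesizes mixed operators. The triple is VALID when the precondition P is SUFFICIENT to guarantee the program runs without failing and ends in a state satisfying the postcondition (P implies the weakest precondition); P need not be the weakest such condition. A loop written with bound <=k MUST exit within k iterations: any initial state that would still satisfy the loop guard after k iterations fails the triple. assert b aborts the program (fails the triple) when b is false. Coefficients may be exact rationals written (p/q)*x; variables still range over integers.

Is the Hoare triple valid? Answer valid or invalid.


Working backward. After the program, the postcondition (1/3)*z + (pos + lim) < pos + lim must hold; in canonical form it is (1/3)*z < 0.
Before the loop (bound <=2), unroll the exhaustion recursion (WP_0 = exit-now case; WP_j = one more guarded iteration, up to j = 2):
  WP_0: (!(c + v >= 15)) && (1/3)*z < 0
  WP_1: (c + v >= 15 ==> ((!(pos + v >= 15)) && (1/3)*z < 0)) && ((!(c + v >= 15)) ==> (1/3)*z < 0)
  WP_2: (c + v >= 15 ==> ((pos + v >= 15 ==> ((!(pos + v >= 15)) && (1/3)*z < 0)) && ((!(pos + v >= 15)) ==> (1/3)*z < 0))) && ((!(c + v >= 15)) ==> (1/3)*z < 0)
So before the loop: (c + v >= 15 ==> ((pos + v >= 15 ==> ((!(pos + v >= 15)) && (1/3)*z < 0)) && ((!(pos + v >= 15)) ==> (1/3)*z < 0))) && ((!(c + v >= 15)) ==> (1/3)*z < 0)
Before skip: (c + v >= 15 ==> ((pos + v >= 15 ==> ((!(pos + v >= 15)) && (1/3)*z < 0)) && ((!(pos + v >= 15)) ==> (1/3)*z < 0))) && ((!(c + v >= 15)) ==> (1/3)*z < 0)
Before assert !(pos - 2*v == -5): (!(pos == 2*v - 5)) && (c + v >= 15 ==> ((pos + v >= 15 ==> ((!(pos + v >= 15)) && (1/3)*z < 0)) && ((!(pos + v >= 15)) ==> (1/3)*z < 0))) && ((!(c + v >= 15)) ==> (1/3)*z < 0)
The weakest precondition is (!(pos == 2*v - 5)) && (c + v >= 15 ==> ((pos + v >= 15 ==> ((!(pos + v >= 15)) && (1/3)*z < 0)) && ((!(pos + v >= 15)) ==> (1/3)*z < 0))) && ((!(c + v >= 15)) ==> (1/3)*z < 0).
Check whether (!(pos == -3)) && (c >= 14 ==> ((pos >= 14 ==> ((!(pos >= 14)) && (1/3)*z < 0)) && ((!(pos >= 14)) ==> (1/3)*z < 0))) && ((!(c >= 14)) ==> (1/3)*z < 0) && v == 3 implies it.
Countermodel: at the initial state c = 0, pos = 1, v = 3, z = -1, the precondition holds but the weakest precondition fails.
Answer: invalid


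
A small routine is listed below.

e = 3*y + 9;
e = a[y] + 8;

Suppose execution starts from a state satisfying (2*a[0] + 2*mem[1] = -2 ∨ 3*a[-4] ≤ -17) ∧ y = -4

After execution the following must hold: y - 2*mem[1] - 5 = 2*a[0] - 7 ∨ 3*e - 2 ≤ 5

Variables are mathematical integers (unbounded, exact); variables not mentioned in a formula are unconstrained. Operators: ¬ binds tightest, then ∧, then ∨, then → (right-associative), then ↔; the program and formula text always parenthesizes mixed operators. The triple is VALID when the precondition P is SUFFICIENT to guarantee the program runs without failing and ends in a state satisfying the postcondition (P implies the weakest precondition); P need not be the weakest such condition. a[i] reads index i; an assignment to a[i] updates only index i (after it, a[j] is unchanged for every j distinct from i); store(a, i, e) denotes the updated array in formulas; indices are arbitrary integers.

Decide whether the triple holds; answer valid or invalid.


Working backward. After the program, the postcondition y - 2*mem[1] - 5 = 2*a[0] - 7 ∨ 3*e - 2 ≤ 5 must hold; in canonical form it is y = 2*a[0] + 2*mem[1] - 2 ∨ 3*e ≤ 7.
Before e := a[y] + 8: y = 2*a[0] + 2*mem[1] - 2 ∨ 3*a[y] ≤ -17
Before e := 3*y + 9: y = 2*a[0] + 2*mem[1] - 2 ∨ 3*a[y] ≤ -17
The weakest precondition is y = 2*a[0] + 2*mem[1] - 2 ∨ 3*a[y] ≤ -17.
Check whether (2*a[0] + 2*mem[1] = -2 ∨ 3*a[-4] ≤ -17) ∧ y = -4 implies it.
Every state satisfying the precondition satisfies the weakest precondition: the implication holds.
Answer: valid


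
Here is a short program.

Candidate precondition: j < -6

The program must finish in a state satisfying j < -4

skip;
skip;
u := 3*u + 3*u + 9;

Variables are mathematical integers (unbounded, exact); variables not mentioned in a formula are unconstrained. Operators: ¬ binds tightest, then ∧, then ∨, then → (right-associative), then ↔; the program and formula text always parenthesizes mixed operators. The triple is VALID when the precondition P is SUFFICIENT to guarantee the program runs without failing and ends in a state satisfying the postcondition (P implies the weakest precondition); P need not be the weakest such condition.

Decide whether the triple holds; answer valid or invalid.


Working backward. After the program, j < -4 must hold.
Before u := 3*u + 3*u + 9: j < -4
Before skip: j < -4
Before skip: j < -4
The weakest precondition is j < -4.
Check whether j < -6 implies it.
Every state satisfying the precondition satisfies the weakest precondition: the implication holds.
Answer: valid


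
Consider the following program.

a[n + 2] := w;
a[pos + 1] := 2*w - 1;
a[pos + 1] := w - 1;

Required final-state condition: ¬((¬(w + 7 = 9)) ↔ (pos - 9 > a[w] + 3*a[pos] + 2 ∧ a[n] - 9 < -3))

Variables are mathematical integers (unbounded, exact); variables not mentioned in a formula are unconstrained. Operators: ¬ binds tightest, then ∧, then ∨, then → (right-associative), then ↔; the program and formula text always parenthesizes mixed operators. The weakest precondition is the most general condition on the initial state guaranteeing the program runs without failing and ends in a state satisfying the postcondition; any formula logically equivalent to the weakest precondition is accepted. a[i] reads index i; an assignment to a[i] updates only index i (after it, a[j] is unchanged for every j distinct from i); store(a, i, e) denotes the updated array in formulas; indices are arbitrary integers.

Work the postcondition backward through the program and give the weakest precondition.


Working backward. After the program, the postcondition ¬((¬(w + 7 = 9)) ↔ (pos - 9 > a[w] + 3*a[pos] + 2 ∧ a[n] - 9 < -3)) must hold; in canonical form it is ¬((¬(w = 2)) ↔ (pos > 3*a[pos] + a[w] + 11 ∧ a[n] < 6)).
Before a[pos + 1] := w - 1: ¬((¬(w = 2)) ↔ (pos > 3*store(a, pos + 1, w - 1)[pos] + store(a, pos + 1, w - 1)[w] + 11 ∧ store(a, pos + 1, w - 1)[n] < 6))
Before a[pos + 1] := 2*w - 1: ¬((¬(w = 2)) ↔ (pos > 3*store(store(a, pos + 1, 2*w - 1), pos + 1, w - 1)[pos] + store(store(a, pos + 1, 2*w - 1), pos + 1, w - 1)[w] + 11 ∧ store(store(a, pos + 1, 2*w - 1), pos + 1, w - 1)[n] < 6))
Before a[n + 2] := w: ¬((¬(w = 2)) ↔ (pos > 3*store(store(store(a, n + 2, w), pos + 1, 2*w - 1), pos + 1, w - 1)[pos] + store(store(store(a, n + 2, w), pos + 1, 2*w - 1), pos + 1, w - 1)[w] + 11 ∧ store(store(store(a, n + 2, w), pos + 1, 2*w - 1), pos + 1, w - 1)[n] < 6))
Answer: WP = ¬((¬(w = 2)) ↔ (pos > 3*store(store(store(a, n + 2, w), pos + 1, 2*w - 1), pos + 1, w - 1)[pos] + store(store(store(a, n + 2, w), pos + 1, 2*w - 1), pos + 1, w - 1)[w] + 11 ∧ store(store(store(a, n + 2, w), pos + 1, 2*w - 1), pos + 1, w - 1)[n] < 6))


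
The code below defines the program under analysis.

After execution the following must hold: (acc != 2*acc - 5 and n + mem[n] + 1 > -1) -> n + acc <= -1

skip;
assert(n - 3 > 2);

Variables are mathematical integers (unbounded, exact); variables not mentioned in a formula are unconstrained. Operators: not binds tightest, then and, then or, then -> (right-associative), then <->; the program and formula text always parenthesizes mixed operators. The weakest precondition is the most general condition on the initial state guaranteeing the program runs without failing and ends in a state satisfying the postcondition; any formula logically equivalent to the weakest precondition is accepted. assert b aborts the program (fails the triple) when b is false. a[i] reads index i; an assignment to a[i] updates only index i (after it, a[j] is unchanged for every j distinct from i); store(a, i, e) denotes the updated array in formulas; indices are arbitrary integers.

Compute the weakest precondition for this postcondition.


Working backward. After the program, the postcondition (acc != 2*acc - 5 and n + mem[n] + 1 > -1) -> n + acc <= -1 must hold; in canonical form it is (acc != 5 and mem[n] + n > -2) -> acc + n <= -1.
Before assert n - 3 > 2: n > 5 and ((acc != 5 and mem[n] + n > -2) -> acc + n <= -1)
Before skip: n > 5 and ((acc != 5 and mem[n] + n > -2) -> acc + n <= -1)
Answer: WP = n > 5 and ((acc != 5 and mem[n] + n > -2) -> acc + n <= -1)


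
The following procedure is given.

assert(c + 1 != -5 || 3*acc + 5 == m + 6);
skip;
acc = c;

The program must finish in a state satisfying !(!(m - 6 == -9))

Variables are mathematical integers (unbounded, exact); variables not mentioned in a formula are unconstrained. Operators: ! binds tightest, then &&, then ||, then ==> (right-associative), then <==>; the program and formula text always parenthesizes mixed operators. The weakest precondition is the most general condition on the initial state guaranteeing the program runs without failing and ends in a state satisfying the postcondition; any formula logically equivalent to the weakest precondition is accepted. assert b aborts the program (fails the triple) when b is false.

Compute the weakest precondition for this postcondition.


Working backward. After the program, the postcondition !(!(m - 6 == -9)) must hold; in canonical form it is m == -3.
Before acc := c: m == -3
Before skip: m == -3
Before assert c + 1 != -5 || 3*acc + 5 == m + 6: (c != -6 || 3*acc == m + 1) && m == -3
Answer: WP = (c != -6 || 3*acc == m + 1) && m == -3


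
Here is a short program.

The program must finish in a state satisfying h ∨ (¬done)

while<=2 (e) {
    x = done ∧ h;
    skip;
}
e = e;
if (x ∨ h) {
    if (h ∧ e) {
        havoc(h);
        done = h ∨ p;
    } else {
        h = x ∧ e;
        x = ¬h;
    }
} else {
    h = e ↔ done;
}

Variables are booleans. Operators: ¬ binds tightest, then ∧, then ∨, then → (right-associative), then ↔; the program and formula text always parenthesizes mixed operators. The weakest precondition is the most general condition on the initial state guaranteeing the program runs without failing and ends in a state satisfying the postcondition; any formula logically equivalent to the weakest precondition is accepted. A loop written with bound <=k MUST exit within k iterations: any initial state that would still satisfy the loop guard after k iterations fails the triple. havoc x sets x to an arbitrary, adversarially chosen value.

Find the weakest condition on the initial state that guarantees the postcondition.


Working backward. After the program, h ∨ (¬done) must hold.
Then branch requires ((h ∧ e) → (¬p)) ∧ ((¬(h ∧ e)) → ((x ∧ e) ∨ (¬done))); else branch requires (e ↔ done) ∨ (¬done).
Before the if: ((x ∨ h) → (((h ∧ e) → (¬p)) ∧ ((¬(h ∧ e)) → ((x ∧ e) ∨ (¬done))))) ∧ ((¬(x ∨ h)) → ((e ↔ done) ∨ (¬done)))
Before e := e: ((x ∨ h) → (((h ∧ e) → (¬p)) ∧ ((¬(h ∧ e)) → ((x ∧ e) ∨ (¬done))))) ∧ ((¬(x ∨ h)) → ((e ↔ done) ∨ (¬done)))
Before the loop (bound <=2), unroll the exhaustion recursion (WP_0 = exit-now case; WP_j = one more guarded iteration, up to j = 2):
  WP_0: (¬e) ∧ ((x ∨ h) → (((h ∧ e) → (¬p)) ∧ ((¬(h ∧ e)) → ((x ∧ e) ∨ (¬done))))) ∧ ((¬(x ∨ h)) → ((e ↔ done) ∨ (¬done)))
  WP_1: (e → ((¬e) ∧ (((done ∧ h) ∨ h) → (((h ∧ e) → (¬p)) ∧ ((¬(h ∧ e)) → ((done ∧ h ∧ e) ∨ (¬done))))) ∧ ((¬((done ∧ h) ∨ h)) → ((e ↔ done) ∨ (¬done))))) ∧ ((¬e) → (((x ∨ h) → (((h ∧ e) → (¬p)) ∧ ((¬(h ∧ e)) → ((x ∧ e) ∨ (¬done))))) ∧ ((¬(x ∨ h)) → ((e ↔ done) ∨ (¬done)))))
  WP_2: (e → ((e → ((¬e) ∧ (((done ∧ h) ∨ h) → (((h ∧ e) → (¬p)) ∧ ((¬(h ∧ e)) → ((done ∧ h ∧ e) ∨ (¬done))))) ∧ ((¬((done ∧ h) ∨ h)) → ((e ↔ done) ∨ (¬done))))) ∧ ((¬e) → ((((done ∧ h) ∨ h) → (((h ∧ e) → (¬p)) ∧ ((¬(h ∧ e)) → ((done ∧ h ∧ e) ∨ (¬done))))) ∧ ((¬((done ∧ h) ∨ h)) → ((e ↔ done) ∨ (¬done))))))) ∧ ((¬e) → (((x ∨ h) → (((h ∧ e) → (¬p)) ∧ ((¬(h ∧ e)) → ((x ∧ e) ∨ (¬done))))) ∧ ((¬(x ∨ h)) → ((e ↔ done) ∨ (¬done)))))
So before the loop: (e → ((e → ((¬e) ∧ (((done ∧ h) ∨ h) → (((h ∧ e) → (¬p)) ∧ ((¬(h ∧ e)) → ((done ∧ h ∧ e) ∨ (¬done))))) ∧ ((¬((done ∧ h) ∨ h)) → ((e ↔ done) ∨ (¬done))))) ∧ ((¬e) → ((((done ∧ h) ∨ h) → (((h ∧ e) → (¬p)) ∧ ((¬(h ∧ e)) → ((done ∧ h ∧ e) ∨ (¬done))))) ∧ ((¬((done ∧ h) ∨ h)) → ((e ↔ done) ∨ (¬done))))))) ∧ ((¬e) → (((x ∨ h) → (((h ∧ e) → (¬p)) ∧ ((¬(h ∧ e)) → ((x ∧ e) ∨ (¬done))))) ∧ ((¬(x ∨ h)) → ((e ↔ done) ∨ (¬done)))))
Answer: WP = (e → ((e → ((¬e) ∧ (((done ∧ h) ∨ h) → (((h ∧ e) → (¬p)) ∧ ((¬(h ∧ e)) → ((done ∧ h ∧ e) ∨ (¬done))))) ∧ ((¬((done ∧ h) ∨ h)) → ((e ↔ done) ∨ (¬done))))) ∧ ((¬e) → ((((done ∧ h) ∨ h) → (((h ∧ e) → (¬p)) ∧ ((¬(h ∧ e)) → ((done ∧ h ∧ e) ∨ (¬done))))) ∧ ((¬((done ∧ h) ∨ h)) → ((e ↔ done) ∨ (¬done))))))) ∧ ((¬e) → (((x ∨ h) → (((h ∧ e) → (¬p)) ∧ ((¬(h ∧ e)) → ((x ∧ e) ∨ (¬done))))) ∧ ((¬(x ∨ h)) → ((e ↔ done) ∨ (¬done)))))


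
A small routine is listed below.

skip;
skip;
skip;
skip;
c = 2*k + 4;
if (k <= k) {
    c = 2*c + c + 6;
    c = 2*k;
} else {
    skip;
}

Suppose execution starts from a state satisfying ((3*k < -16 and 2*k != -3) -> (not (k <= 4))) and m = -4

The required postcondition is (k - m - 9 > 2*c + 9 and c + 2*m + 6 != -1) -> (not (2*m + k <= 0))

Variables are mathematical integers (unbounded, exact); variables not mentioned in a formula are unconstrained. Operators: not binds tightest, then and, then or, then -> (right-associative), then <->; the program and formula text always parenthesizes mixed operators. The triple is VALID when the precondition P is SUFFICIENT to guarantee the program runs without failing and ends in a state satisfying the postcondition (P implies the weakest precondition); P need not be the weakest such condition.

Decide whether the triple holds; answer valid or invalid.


Working backward. After the program, the postcondition (k - m - 9 > 2*c + 9 and c + 2*m + 6 != -1) -> (not (2*m + k <= 0)) must hold; in canonical form it is (k > 2*c + m + 18 and c + 2*m != -7) -> (not (k + 2*m <= 0)).
Then branch requires (3*k + m < -18 and 2*k + 2*m != -7) -> (not (k + 2*m <= 0)); else branch requires (k > 2*c + m + 18 and c + 2*m != -7) -> (not (k + 2*m <= 0)).
Before the if: (3*k + m < -18 and 2*k + 2*m != -7) -> (not (k + 2*m <= 0))
Before c := 2*k + 4: (3*k + m < -18 and 2*k + 2*m != -7) -> (not (k + 2*m <= 0))
Before skip: (3*k + m < -18 and 2*k + 2*m != -7) -> (not (k + 2*m <= 0))
Before skip: (3*k + m < -18 and 2*k + 2*m != -7) -> (not (k + 2*m <= 0))
Before skip: (3*k + m < -18 and 2*k + 2*m != -7) -> (not (k + 2*m <= 0))
Before skip: (3*k + m < -18 and 2*k + 2*m != -7) -> (not (k + 2*m <= 0))
The weakest precondition is (3*k + m < -18 and 2*k + 2*m != -7) -> (not (k + 2*m <= 0)).
Check whether ((3*k < -16 and 2*k != -3) -> (not (k <= 4))) and m = -4 implies it.
Countermodel: at the initial state k = -5, m = -4, the precondition holds but the weakest precondition fails.
Answer: invalid
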